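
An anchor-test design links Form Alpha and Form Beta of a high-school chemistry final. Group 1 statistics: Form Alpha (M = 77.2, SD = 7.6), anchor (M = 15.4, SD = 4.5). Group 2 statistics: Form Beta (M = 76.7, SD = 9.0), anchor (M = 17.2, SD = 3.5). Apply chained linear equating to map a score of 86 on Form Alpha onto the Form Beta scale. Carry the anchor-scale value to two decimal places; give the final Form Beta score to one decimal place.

Form Alpha → anchor (Group 1): v = (4.5/7.6)(86 − 77.2) + 15.4 = 20.61
anchor → Form Beta (Group 2): y = (9.0/3.5)(20.61 − 17.2) + 76.7 = 85.5

85.5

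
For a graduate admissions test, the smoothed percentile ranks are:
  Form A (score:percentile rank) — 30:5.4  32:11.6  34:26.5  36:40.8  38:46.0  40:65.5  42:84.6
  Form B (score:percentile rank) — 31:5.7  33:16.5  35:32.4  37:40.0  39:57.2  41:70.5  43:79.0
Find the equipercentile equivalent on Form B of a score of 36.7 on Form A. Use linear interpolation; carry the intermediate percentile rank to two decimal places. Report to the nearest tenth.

37.3

PR of 36.7 on Form A: 40.8 + (36.7 − 36)/(38 − 36) × (46.0 − 40.8) = 42.62
On Form B, PR 42.62 falls between score 37 (PR 40.0) and 39 (PR 57.2).
Interpolate: 37 + (42.62 − 40.0)/(57.2 − 40.0) × (39 − 37) = 37.3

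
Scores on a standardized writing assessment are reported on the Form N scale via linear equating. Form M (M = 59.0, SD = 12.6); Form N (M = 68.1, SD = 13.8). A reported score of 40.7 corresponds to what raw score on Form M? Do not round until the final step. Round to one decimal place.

Invert y = (SD_Y/SD_X)(x − M_X) + M_Y:
x = (SD_X/SD_Y)(y − M_Y) + M_X = (12.6/13.8)(40.7 − 68.1) + 59.0
x = 0.913043 × -27.400 + 59.0 = 34.0

34.0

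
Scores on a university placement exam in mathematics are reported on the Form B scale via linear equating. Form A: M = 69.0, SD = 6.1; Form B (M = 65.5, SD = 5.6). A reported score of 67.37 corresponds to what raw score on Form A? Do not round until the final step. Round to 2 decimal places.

Invert y = (SD_Y/SD_X)(x − M_X) + M_Y:
x = (SD_X/SD_Y)(y − M_Y) + M_X = (6.1/5.6)(67.37 − 65.5) + 69.0
x = 1.089286 × 1.870 + 69.0 = 71.04

71.04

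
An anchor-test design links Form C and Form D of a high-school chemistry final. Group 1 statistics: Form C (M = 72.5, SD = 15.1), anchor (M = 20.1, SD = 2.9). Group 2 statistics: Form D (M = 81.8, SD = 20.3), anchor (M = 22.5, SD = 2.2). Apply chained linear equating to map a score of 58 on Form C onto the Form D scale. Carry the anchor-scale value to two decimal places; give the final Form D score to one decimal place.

34.0

Form C → anchor (Group 1): v = (2.9/15.1)(58 − 72.5) + 20.1 = 17.32
anchor → Form D (Group 2): y = (20.3/2.2)(17.32 − 22.5) + 81.8 = 34.0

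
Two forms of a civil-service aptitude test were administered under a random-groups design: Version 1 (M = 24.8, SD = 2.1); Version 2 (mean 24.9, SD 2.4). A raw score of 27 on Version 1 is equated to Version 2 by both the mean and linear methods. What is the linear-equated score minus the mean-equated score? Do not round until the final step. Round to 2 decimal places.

Mean-equated: 27 + (24.9 − 24.8) = 27.10
Linear-equated: (2.4/2.1)(27 − 24.8) + 24.9 = 27.414
Difference = 27.414 − 27.10 = 0.31

0.31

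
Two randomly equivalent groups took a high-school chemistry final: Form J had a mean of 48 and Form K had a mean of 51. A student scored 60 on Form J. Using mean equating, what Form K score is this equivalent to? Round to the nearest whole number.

Mean equating: y = x + (M_Y − M_X) = 60 + (51 − 48) = 63

63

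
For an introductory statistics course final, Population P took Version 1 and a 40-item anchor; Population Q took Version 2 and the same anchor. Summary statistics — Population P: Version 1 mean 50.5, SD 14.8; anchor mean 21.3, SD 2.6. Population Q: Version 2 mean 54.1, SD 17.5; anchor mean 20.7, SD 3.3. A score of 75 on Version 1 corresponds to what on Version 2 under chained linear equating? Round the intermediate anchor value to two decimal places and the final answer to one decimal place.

Version 1 → anchor (Population P): v = (2.6/14.8)(75 − 50.5) + 21.3 = 25.60
anchor → Version 2 (Population Q): y = (17.5/3.3)(25.60 − 20.7) + 54.1 = 80.1

80.1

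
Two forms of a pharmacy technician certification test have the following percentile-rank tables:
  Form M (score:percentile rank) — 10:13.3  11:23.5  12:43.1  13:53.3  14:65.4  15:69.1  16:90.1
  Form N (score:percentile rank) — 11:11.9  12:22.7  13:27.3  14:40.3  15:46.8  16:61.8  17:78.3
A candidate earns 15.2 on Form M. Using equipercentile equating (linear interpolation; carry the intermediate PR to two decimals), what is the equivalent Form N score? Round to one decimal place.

PR of 15.2 on Form M: 69.1 + (15.2 − 15)/(16 − 15) × (90.1 − 69.1) = 73.30
On Form N, PR 73.30 falls between score 16 (PR 61.8) and 17 (PR 78.3).
Interpolate: 16 + (73.30 − 61.8)/(78.3 − 61.8) × (17 − 16) = 16.7

16.7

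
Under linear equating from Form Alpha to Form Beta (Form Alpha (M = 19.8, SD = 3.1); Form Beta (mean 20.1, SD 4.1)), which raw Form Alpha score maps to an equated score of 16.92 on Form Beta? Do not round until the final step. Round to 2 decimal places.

17.40

Invert y = (SD_Y/SD_X)(x − M_X) + M_Y:
x = (SD_X/SD_Y)(y − M_Y) + M_X = (3.1/4.1)(16.92 − 20.1) + 19.8
x = 0.756098 × -3.180 + 19.8 = 17.40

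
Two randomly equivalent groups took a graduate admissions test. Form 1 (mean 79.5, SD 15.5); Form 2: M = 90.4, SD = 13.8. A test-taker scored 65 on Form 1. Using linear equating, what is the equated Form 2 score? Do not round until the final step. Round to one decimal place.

Linear equating: y = (SD_Y/SD_X)(x − M_X) + M_Y
y = (13.8/15.5)(65 − 79.5) + 90.4
y = 0.890323 × -14.5 + 90.4 = -12.9097 + 90.4 = 77.5

77.5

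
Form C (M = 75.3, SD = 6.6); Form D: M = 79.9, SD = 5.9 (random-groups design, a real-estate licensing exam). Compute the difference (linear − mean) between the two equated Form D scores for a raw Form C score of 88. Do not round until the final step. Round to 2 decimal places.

Mean-equated: 88 + (79.9 − 75.3) = 92.60
Linear-equated: (5.9/6.6)(88 − 75.3) + 79.9 = 91.253
Difference = 91.253 − 92.60 = -1.35

-1.35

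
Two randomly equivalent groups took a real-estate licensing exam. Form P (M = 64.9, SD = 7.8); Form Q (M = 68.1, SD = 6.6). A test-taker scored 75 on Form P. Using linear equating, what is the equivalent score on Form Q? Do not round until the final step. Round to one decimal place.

Linear equating: y = (SD_Y/SD_X)(x − M_X) + M_Y
y = (6.6/7.8)(75 − 64.9) + 68.1
y = 0.846154 × 10.1 + 68.1 = 8.5462 + 68.1 = 76.6

76.6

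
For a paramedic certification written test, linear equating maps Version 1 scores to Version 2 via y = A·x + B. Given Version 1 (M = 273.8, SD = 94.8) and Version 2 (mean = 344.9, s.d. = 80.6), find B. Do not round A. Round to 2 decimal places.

112.11

A = SD_Y / SD_X = 80.6 / 94.8 = 0.850211
B = M_Y − A·M_X = 344.9 − 0.850211 × 273.8 = 112.11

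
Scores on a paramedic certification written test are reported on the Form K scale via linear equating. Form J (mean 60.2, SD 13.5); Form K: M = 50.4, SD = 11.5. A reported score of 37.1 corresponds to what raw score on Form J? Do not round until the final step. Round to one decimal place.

44.6

Invert y = (SD_Y/SD_X)(x − M_X) + M_Y:
x = (SD_X/SD_Y)(y − M_Y) + M_X = (13.5/11.5)(37.1 − 50.4) + 60.2
x = 1.173913 × -13.300 + 60.2 = 44.6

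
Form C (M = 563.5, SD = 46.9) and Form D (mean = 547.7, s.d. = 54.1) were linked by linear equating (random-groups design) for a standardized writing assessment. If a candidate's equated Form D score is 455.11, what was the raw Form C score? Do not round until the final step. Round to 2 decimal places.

Invert y = (SD_Y/SD_X)(x − M_X) + M_Y:
x = (SD_X/SD_Y)(y − M_Y) + M_X = (46.9/54.1)(455.11 − 547.7) + 563.5
x = 0.866913 × -92.590 + 563.5 = 483.23

483.23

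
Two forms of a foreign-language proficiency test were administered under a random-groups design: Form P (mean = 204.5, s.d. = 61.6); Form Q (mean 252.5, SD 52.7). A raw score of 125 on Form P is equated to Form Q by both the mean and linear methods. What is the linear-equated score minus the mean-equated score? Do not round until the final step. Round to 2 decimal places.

11.49

Mean-equated: 125 + (252.5 − 204.5) = 173.00
Linear-equated: (52.7/61.6)(125 − 204.5) + 252.5 = 184.486
Difference = 184.486 − 173.00 = 11.49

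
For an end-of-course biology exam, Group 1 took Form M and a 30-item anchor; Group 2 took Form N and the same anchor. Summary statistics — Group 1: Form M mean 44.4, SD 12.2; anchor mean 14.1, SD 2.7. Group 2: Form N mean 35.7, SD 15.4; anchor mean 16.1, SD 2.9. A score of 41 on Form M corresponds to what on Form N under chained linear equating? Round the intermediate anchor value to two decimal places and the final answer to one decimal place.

Form M → anchor (Group 1): v = (2.7/12.2)(41 − 44.4) + 14.1 = 13.35
anchor → Form N (Group 2): y = (15.4/2.9)(13.35 − 16.1) + 35.7 = 21.1

21.1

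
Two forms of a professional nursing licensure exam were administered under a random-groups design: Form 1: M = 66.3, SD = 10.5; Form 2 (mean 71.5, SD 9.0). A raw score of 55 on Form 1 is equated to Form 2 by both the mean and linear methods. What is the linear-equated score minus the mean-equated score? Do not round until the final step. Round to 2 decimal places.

1.61

Mean-equated: 55 + (71.5 − 66.3) = 60.20
Linear-equated: (9.0/10.5)(55 − 66.3) + 71.5 = 61.814
Difference = 61.814 − 60.20 = 1.61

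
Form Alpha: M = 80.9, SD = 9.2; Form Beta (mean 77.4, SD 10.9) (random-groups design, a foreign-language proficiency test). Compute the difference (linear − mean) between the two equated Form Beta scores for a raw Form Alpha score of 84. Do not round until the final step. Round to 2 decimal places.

Mean-equated: 84 + (77.4 − 80.9) = 80.50
Linear-equated: (10.9/9.2)(84 − 80.9) + 77.4 = 81.073
Difference = 81.073 − 80.50 = 0.57

0.57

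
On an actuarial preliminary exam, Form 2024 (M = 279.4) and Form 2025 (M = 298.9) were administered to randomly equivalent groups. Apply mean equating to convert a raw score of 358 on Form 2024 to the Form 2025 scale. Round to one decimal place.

Mean equating: y = x + (M_Y − M_X) = 358 + (298.9 − 279.4) = 377.5

377.5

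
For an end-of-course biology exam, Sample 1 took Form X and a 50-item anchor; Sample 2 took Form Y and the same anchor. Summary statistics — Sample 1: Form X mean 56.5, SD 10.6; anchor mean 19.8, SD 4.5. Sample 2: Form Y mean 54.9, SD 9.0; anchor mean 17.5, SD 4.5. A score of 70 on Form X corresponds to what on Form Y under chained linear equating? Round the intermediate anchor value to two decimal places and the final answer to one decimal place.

Form X → anchor (Sample 1): v = (4.5/10.6)(70 − 56.5) + 19.8 = 25.53
anchor → Form Y (Sample 2): y = (9.0/4.5)(25.53 − 17.5) + 54.9 = 71.0

71.0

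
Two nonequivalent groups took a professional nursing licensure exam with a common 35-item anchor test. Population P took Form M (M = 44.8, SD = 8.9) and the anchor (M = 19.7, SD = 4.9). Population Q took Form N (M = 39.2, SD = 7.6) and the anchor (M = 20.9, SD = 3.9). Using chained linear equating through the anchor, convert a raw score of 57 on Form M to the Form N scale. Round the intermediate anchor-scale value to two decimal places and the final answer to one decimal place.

50.0

Form M → anchor (Population P): v = (4.9/8.9)(57 − 44.8) + 19.7 = 26.42
anchor → Form N (Population Q): y = (7.6/3.9)(26.42 − 20.9) + 39.2 = 50.0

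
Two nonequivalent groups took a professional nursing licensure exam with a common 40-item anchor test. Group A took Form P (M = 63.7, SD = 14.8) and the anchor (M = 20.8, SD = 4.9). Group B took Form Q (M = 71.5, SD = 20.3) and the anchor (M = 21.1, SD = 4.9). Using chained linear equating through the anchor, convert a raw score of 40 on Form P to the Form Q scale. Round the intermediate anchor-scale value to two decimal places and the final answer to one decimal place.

Form P → anchor (Group A): v = (4.9/14.8)(40 − 63.7) + 20.8 = 12.95
anchor → Form Q (Group B): y = (20.3/4.9)(12.95 − 21.1) + 71.5 = 37.7

37.7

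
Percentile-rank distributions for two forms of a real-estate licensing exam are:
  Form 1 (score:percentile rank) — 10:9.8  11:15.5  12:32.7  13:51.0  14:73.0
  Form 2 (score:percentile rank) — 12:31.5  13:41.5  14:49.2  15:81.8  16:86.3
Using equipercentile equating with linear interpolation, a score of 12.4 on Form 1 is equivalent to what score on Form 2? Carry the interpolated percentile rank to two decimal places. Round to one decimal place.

PR of 12.4 on Form 1: 32.7 + (12.4 − 12)/(13 − 12) × (51.0 − 32.7) = 40.02
On Form 2, PR 40.02 falls between score 12 (PR 31.5) and 13 (PR 41.5).
Interpolate: 12 + (40.02 − 31.5)/(41.5 − 31.5) × (13 − 12) = 12.9

12.9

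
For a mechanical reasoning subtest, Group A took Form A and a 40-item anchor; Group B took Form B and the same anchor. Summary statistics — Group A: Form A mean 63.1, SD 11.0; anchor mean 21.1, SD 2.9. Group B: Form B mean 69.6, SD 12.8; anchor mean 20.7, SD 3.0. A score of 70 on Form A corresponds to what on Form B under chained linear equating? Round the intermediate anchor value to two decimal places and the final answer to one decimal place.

79.1

Form A → anchor (Group A): v = (2.9/11.0)(70 − 63.1) + 21.1 = 22.92
anchor → Form B (Group B): y = (12.8/3.0)(22.92 − 20.7) + 69.6 = 79.1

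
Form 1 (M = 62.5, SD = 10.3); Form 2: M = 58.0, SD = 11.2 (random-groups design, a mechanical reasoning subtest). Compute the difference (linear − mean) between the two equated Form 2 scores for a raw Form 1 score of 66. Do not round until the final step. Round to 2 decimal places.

Mean-equated: 66 + (58.0 − 62.5) = 61.50
Linear-equated: (11.2/10.3)(66 − 62.5) + 58.0 = 61.806
Difference = 61.806 − 61.50 = 0.31

0.31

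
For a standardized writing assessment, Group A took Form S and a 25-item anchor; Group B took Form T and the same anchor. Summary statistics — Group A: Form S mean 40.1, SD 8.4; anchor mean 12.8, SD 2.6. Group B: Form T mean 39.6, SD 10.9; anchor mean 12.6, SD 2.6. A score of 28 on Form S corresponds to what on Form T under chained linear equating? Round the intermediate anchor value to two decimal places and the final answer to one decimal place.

24.7

Form S → anchor (Group A): v = (2.6/8.4)(28 − 40.1) + 12.8 = 9.05
anchor → Form T (Group B): y = (10.9/2.6)(9.05 − 12.6) + 39.6 = 24.7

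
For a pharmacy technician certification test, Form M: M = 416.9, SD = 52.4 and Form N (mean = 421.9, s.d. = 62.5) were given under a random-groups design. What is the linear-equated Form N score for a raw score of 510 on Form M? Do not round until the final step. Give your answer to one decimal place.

532.9

Linear equating: y = (SD_Y/SD_X)(x − M_X) + M_Y
y = (62.5/52.4)(510 − 416.9) + 421.9
y = 1.192748 × 93.1 + 421.9 = 111.0448 + 421.9 = 532.9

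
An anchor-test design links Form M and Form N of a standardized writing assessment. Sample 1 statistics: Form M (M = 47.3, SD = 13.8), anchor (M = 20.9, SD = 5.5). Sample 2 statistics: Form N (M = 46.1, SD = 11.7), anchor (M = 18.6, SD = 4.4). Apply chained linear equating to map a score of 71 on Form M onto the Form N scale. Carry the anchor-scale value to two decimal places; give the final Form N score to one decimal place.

Form M → anchor (Sample 1): v = (5.5/13.8)(71 − 47.3) + 20.9 = 30.35
anchor → Form N (Sample 2): y = (11.7/4.4)(30.35 − 18.6) + 46.1 = 77.3

77.3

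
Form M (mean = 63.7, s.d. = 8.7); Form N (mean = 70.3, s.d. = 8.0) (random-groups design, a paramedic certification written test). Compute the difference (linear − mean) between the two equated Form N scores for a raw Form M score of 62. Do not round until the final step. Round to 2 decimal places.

Mean-equated: 62 + (70.3 − 63.7) = 68.60
Linear-equated: (8.0/8.7)(62 − 63.7) + 70.3 = 68.737
Difference = 68.737 − 68.60 = 0.14

0.14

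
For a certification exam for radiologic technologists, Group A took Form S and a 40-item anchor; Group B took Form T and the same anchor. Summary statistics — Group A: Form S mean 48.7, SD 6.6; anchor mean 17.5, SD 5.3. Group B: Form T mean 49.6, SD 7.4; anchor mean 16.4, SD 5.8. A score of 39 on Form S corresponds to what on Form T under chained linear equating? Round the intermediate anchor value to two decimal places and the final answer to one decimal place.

Form S → anchor (Group A): v = (5.3/6.6)(39 − 48.7) + 17.5 = 9.71
anchor → Form T (Group B): y = (7.4/5.8)(9.71 − 16.4) + 49.6 = 41.1

41.1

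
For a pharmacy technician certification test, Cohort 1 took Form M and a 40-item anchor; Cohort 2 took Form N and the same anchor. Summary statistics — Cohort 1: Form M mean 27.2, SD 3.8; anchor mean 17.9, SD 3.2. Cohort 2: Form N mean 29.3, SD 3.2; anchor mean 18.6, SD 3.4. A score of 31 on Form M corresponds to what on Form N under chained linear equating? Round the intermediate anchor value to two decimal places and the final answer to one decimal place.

Form M → anchor (Cohort 1): v = (3.2/3.8)(31 − 27.2) + 17.9 = 21.10
anchor → Form N (Cohort 2): y = (3.2/3.4)(21.10 − 18.6) + 29.3 = 31.7

31.7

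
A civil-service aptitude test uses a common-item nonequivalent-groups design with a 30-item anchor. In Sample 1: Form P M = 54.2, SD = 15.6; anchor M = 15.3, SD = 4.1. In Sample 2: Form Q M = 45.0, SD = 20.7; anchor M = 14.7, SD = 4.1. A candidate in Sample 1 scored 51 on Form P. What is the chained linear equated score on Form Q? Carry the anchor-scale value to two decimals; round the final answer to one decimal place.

43.8

Form P → anchor (Sample 1): v = (4.1/15.6)(51 − 54.2) + 15.3 = 14.46
anchor → Form Q (Sample 2): y = (20.7/4.1)(14.46 − 14.7) + 45.0 = 43.8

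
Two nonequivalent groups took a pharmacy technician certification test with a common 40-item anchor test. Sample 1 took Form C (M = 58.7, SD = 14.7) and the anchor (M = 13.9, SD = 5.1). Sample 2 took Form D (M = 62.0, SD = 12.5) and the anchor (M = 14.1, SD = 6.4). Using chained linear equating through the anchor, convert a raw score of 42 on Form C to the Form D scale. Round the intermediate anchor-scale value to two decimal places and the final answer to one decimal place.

Form C → anchor (Sample 1): v = (5.1/14.7)(42 − 58.7) + 13.9 = 8.11
anchor → Form D (Sample 2): y = (12.5/6.4)(8.11 − 14.1) + 62.0 = 50.3

50.3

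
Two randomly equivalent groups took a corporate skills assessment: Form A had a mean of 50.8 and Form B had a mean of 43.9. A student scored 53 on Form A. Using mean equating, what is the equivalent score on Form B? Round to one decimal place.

46.1

Mean equating: y = x + (M_Y − M_X) = 53 + (43.9 − 50.8) = 46.1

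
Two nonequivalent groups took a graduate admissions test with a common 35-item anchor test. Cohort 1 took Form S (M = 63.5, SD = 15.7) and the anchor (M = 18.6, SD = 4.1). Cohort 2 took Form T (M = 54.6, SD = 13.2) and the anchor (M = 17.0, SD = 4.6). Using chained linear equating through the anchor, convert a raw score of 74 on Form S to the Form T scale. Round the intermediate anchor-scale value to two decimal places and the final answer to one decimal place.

67.1

Form S → anchor (Cohort 1): v = (4.1/15.7)(74 − 63.5) + 18.6 = 21.34
anchor → Form T (Cohort 2): y = (13.2/4.6)(21.34 − 17.0) + 54.6 = 67.1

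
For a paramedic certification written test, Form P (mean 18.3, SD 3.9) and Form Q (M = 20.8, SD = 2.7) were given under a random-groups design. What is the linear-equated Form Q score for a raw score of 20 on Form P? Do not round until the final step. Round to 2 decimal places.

Linear equating: y = (SD_Y/SD_X)(x − M_X) + M_Y
y = (2.7/3.9)(20 − 18.3) + 20.8
y = 0.692308 × 1.7 + 20.8 = 1.1769 + 20.8 = 21.98

21.98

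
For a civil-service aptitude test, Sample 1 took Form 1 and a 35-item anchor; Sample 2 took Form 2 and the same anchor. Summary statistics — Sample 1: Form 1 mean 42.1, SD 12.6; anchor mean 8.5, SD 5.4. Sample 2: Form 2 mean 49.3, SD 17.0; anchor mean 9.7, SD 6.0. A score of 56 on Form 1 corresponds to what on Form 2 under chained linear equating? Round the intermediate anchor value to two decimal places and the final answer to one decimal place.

Form 1 → anchor (Sample 1): v = (5.4/12.6)(56 − 42.1) + 8.5 = 14.46
anchor → Form 2 (Sample 2): y = (17.0/6.0)(14.46 − 9.7) + 49.3 = 62.8

62.8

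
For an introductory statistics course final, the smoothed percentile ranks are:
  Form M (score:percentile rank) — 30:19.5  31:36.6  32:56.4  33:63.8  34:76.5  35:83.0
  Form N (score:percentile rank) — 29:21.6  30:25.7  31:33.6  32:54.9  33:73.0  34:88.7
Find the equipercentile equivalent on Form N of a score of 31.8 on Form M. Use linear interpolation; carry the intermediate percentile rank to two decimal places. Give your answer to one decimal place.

31.9

PR of 31.8 on Form M: 36.6 + (31.8 − 31)/(32 − 31) × (56.4 − 36.6) = 52.44
On Form N, PR 52.44 falls between score 31 (PR 33.6) and 32 (PR 54.9).
Interpolate: 31 + (52.44 − 33.6)/(54.9 − 33.6) × (32 − 31) = 31.9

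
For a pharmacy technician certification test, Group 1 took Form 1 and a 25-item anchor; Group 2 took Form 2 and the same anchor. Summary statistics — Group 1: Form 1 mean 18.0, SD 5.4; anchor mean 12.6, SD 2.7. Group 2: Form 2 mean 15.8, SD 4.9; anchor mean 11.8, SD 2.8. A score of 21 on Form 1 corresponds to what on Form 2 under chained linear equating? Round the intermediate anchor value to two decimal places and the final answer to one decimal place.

Form 1 → anchor (Group 1): v = (2.7/5.4)(21 − 18.0) + 12.6 = 14.10
anchor → Form 2 (Group 2): y = (4.9/2.8)(14.10 − 11.8) + 15.8 = 19.8

19.8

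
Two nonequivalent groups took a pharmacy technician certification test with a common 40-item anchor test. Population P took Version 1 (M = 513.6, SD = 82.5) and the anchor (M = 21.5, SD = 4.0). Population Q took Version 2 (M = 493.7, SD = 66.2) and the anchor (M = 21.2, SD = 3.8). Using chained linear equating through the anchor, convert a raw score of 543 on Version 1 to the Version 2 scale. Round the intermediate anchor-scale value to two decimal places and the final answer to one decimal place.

Version 1 → anchor (Population P): v = (4.0/82.5)(543 − 513.6) + 21.5 = 22.93
anchor → Version 2 (Population Q): y = (66.2/3.8)(22.93 − 21.2) + 493.7 = 523.8

523.8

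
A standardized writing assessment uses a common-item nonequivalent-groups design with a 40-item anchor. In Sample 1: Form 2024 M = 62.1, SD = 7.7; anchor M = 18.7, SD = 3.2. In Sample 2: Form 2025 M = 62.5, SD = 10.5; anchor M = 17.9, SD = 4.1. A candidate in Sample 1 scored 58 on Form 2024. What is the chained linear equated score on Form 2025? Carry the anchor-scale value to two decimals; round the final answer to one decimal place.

60.2

Form 2024 → anchor (Sample 1): v = (3.2/7.7)(58 − 62.1) + 18.7 = 17.00
anchor → Form 2025 (Sample 2): y = (10.5/4.1)(17.00 − 17.9) + 62.5 = 60.2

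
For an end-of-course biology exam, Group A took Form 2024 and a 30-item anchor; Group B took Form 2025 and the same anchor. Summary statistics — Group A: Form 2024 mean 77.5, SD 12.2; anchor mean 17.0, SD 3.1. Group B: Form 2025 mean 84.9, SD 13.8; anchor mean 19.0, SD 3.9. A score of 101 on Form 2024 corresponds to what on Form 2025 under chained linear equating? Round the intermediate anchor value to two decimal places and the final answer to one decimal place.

Form 2024 → anchor (Group A): v = (3.1/12.2)(101 − 77.5) + 17.0 = 22.97
anchor → Form 2025 (Group B): y = (13.8/3.9)(22.97 − 19.0) + 84.9 = 98.9

98.9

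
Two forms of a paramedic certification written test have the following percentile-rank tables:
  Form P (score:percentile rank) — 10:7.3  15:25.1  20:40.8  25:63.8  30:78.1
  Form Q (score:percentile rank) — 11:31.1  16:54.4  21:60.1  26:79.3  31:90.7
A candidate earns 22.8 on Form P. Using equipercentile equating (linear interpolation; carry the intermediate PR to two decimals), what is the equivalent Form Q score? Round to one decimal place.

PR of 22.8 on Form P: 40.8 + (22.8 − 20)/(25 − 20) × (63.8 − 40.8) = 53.68
On Form Q, PR 53.68 falls between score 11 (PR 31.1) and 16 (PR 54.4).
Interpolate: 11 + (53.68 − 31.1)/(54.4 − 31.1) × (16 − 11) = 15.8

15.8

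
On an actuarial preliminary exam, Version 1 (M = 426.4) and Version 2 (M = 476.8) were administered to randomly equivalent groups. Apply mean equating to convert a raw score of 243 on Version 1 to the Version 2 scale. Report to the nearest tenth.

293.4

Mean equating: y = x + (M_Y − M_X) = 243 + (476.8 − 426.4) = 293.4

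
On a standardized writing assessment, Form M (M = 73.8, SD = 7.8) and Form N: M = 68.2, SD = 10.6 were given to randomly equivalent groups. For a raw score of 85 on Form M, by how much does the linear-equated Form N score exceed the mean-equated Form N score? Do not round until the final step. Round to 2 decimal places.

4.02

Mean-equated: 85 + (68.2 − 73.8) = 79.40
Linear-equated: (10.6/7.8)(85 − 73.8) + 68.2 = 83.421
Difference = 83.421 − 79.40 = 4.02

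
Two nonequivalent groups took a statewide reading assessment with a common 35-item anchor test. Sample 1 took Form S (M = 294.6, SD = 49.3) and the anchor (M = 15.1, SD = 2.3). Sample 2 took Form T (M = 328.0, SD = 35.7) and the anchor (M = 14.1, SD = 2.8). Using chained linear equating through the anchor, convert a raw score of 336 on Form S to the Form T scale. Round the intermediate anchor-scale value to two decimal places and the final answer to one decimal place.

Form S → anchor (Sample 1): v = (2.3/49.3)(336 − 294.6) + 15.1 = 17.03
anchor → Form T (Sample 2): y = (35.7/2.8)(17.03 − 14.1) + 328.0 = 365.4

365.4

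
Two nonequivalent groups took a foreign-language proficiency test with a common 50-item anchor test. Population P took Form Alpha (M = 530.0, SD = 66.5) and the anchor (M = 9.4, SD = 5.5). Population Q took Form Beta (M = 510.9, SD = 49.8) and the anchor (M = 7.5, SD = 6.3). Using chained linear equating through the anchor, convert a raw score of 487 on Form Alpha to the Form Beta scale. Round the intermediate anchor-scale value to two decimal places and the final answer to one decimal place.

Form Alpha → anchor (Population P): v = (5.5/66.5)(487 − 530.0) + 9.4 = 5.84
anchor → Form Beta (Population Q): y = (49.8/6.3)(5.84 − 7.5) + 510.9 = 497.8

497.8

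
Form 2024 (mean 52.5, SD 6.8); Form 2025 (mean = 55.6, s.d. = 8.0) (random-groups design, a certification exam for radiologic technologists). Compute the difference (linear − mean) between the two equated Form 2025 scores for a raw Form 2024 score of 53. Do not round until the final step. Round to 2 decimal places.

Mean-equated: 53 + (55.6 − 52.5) = 56.10
Linear-equated: (8.0/6.8)(53 − 52.5) + 55.6 = 56.188
Difference = 56.188 − 56.10 = 0.09

0.09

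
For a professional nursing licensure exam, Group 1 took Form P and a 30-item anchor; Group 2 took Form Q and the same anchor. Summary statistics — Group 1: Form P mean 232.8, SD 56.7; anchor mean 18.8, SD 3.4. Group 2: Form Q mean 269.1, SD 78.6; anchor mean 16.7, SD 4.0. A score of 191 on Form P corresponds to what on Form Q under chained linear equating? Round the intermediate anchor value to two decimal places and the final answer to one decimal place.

Form P → anchor (Group 1): v = (3.4/56.7)(191 − 232.8) + 18.8 = 16.29
anchor → Form Q (Group 2): y = (78.6/4.0)(16.29 − 16.7) + 269.1 = 261.0

261.0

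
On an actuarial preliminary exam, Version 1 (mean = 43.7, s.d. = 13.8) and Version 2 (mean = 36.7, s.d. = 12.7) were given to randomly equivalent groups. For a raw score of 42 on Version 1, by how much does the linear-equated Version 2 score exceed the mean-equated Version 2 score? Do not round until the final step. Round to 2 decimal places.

0.14

Mean-equated: 42 + (36.7 − 43.7) = 35.00
Linear-equated: (12.7/13.8)(42 − 43.7) + 36.7 = 35.136
Difference = 35.136 − 35.00 = 0.14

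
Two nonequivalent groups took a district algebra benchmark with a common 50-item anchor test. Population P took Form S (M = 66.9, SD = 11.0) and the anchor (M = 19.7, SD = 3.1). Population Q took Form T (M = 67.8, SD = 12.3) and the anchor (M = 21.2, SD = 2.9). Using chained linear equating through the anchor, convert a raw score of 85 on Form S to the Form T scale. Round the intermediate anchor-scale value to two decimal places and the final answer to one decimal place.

83.1

Form S → anchor (Population P): v = (3.1/11.0)(85 − 66.9) + 19.7 = 24.80
anchor → Form T (Population Q): y = (12.3/2.9)(24.80 − 21.2) + 67.8 = 83.1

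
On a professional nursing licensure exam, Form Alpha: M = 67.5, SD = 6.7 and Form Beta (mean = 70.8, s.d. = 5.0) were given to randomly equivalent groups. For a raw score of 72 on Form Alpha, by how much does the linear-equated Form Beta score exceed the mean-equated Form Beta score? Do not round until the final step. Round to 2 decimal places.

Mean-equated: 72 + (70.8 − 67.5) = 75.30
Linear-equated: (5.0/6.7)(72 − 67.5) + 70.8 = 74.158
Difference = 74.158 − 75.30 = -1.14

-1.14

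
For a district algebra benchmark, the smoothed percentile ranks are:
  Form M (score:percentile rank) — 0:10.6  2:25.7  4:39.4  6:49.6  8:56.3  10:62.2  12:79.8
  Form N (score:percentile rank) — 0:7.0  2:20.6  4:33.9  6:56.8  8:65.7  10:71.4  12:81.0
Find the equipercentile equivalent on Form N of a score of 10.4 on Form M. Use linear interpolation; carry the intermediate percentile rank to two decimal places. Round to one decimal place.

8.0

PR of 10.4 on Form M: 62.2 + (10.4 − 10)/(12 − 10) × (79.8 − 62.2) = 65.72
On Form N, PR 65.72 falls between score 8 (PR 65.7) and 10 (PR 71.4).
Interpolate: 8 + (65.72 − 65.7)/(71.4 − 65.7) × (10 − 8) = 8.0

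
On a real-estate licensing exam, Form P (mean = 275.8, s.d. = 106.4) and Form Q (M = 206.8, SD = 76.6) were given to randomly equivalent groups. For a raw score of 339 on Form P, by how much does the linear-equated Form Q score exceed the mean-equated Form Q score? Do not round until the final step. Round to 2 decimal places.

-17.70

Mean-equated: 339 + (206.8 − 275.8) = 270.00
Linear-equated: (76.6/106.4)(339 − 275.8) + 206.8 = 252.299
Difference = 252.299 − 270.00 = -17.70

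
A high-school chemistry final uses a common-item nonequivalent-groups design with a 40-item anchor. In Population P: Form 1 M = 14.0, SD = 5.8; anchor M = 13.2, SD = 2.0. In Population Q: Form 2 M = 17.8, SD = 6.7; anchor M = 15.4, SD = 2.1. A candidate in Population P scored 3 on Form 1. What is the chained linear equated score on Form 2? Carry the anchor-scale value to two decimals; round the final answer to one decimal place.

-1.3

Form 1 → anchor (Population P): v = (2.0/5.8)(3 − 14.0) + 13.2 = 9.41
anchor → Form 2 (Population Q): y = (6.7/2.1)(9.41 − 15.4) + 17.8 = -1.3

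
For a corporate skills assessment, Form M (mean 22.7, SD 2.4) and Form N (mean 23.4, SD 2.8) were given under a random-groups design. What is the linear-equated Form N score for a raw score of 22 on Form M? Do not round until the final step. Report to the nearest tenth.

22.6

Linear equating: y = (SD_Y/SD_X)(x − M_X) + M_Y
y = (2.8/2.4)(22 − 22.7) + 23.4
y = 1.166667 × -0.7 + 23.4 = -0.8167 + 23.4 = 22.6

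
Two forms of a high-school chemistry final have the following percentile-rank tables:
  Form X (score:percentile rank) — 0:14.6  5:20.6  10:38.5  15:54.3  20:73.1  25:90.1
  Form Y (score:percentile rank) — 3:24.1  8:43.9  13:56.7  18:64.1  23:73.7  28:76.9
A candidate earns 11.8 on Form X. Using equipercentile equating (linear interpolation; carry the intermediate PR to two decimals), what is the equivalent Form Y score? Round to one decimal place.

8.1

PR of 11.8 on Form X: 38.5 + (11.8 − 10)/(15 − 10) × (54.3 − 38.5) = 44.19
On Form Y, PR 44.19 falls between score 8 (PR 43.9) and 13 (PR 56.7).
Interpolate: 8 + (44.19 − 43.9)/(56.7 − 43.9) × (13 − 8) = 8.1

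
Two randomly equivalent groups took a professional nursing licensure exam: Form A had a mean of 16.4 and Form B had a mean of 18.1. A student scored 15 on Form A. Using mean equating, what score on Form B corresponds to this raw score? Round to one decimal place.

Mean equating: y = x + (M_Y − M_X) = 15 + (18.1 − 16.4) = 16.7

16.7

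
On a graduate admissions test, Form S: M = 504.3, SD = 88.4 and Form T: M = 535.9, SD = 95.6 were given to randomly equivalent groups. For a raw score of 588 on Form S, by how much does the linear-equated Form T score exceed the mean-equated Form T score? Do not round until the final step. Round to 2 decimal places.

Mean-equated: 588 + (535.9 − 504.3) = 619.60
Linear-equated: (95.6/88.4)(588 − 504.3) + 535.9 = 626.417
Difference = 626.417 − 619.60 = 6.82

6.82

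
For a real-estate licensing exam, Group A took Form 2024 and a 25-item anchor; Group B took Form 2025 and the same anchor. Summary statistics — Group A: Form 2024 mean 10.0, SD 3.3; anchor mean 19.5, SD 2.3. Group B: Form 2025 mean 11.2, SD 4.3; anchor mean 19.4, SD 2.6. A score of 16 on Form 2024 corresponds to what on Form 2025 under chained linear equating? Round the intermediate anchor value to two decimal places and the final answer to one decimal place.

Form 2024 → anchor (Group A): v = (2.3/3.3)(16 − 10.0) + 19.5 = 23.68
anchor → Form 2025 (Group B): y = (4.3/2.6)(23.68 − 19.4) + 11.2 = 18.3

18.3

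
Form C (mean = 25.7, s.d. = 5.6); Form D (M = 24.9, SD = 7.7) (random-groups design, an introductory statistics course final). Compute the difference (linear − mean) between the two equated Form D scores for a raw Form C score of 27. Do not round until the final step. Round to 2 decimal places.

Mean-equated: 27 + (24.9 − 25.7) = 26.20
Linear-equated: (7.7/5.6)(27 − 25.7) + 24.9 = 26.688
Difference = 26.688 − 26.20 = 0.49

0.49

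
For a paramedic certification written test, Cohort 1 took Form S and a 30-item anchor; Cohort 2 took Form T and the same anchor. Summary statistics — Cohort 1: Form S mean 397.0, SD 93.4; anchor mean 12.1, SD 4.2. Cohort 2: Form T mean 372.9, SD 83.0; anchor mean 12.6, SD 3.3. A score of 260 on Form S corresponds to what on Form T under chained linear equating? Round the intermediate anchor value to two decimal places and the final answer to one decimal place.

205.4

Form S → anchor (Cohort 1): v = (4.2/93.4)(260 − 397.0) + 12.1 = 5.94
anchor → Form T (Cohort 2): y = (83.0/3.3)(5.94 − 12.6) + 372.9 = 205.4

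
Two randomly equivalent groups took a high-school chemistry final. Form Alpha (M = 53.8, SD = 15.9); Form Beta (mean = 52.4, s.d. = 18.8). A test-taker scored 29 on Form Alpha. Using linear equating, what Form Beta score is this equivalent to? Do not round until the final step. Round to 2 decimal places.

23.08

Linear equating: y = (SD_Y/SD_X)(x − M_X) + M_Y
y = (18.8/15.9)(29 − 53.8) + 52.4
y = 1.182390 × -24.8 + 52.4 = -29.3233 + 52.4 = 23.08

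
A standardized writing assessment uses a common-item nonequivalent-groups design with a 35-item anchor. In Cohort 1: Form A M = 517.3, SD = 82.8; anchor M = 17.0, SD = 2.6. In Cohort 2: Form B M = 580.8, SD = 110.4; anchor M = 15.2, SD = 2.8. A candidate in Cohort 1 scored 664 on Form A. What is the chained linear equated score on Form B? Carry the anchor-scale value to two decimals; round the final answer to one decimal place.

Form A → anchor (Cohort 1): v = (2.6/82.8)(664 − 517.3) + 17.0 = 21.61
anchor → Form B (Cohort 2): y = (110.4/2.8)(21.61 − 15.2) + 580.8 = 833.5

833.5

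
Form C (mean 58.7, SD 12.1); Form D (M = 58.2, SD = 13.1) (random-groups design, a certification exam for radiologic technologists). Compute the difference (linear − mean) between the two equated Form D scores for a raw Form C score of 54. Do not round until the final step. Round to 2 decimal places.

-0.39

Mean-equated: 54 + (58.2 − 58.7) = 53.50
Linear-equated: (13.1/12.1)(54 − 58.7) + 58.2 = 53.112
Difference = 53.112 − 53.50 = -0.39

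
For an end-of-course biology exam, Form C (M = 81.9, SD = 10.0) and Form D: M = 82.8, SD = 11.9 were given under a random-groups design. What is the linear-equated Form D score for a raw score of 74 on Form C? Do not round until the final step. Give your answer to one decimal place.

Linear equating: y = (SD_Y/SD_X)(x − M_X) + M_Y
y = (11.9/10.0)(74 − 81.9) + 82.8
y = 1.190000 × -7.9 + 82.8 = -9.4010 + 82.8 = 73.4

73.4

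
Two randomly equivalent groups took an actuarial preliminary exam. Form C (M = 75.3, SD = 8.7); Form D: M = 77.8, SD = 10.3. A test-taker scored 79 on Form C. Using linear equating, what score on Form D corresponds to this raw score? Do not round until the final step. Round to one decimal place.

82.2

Linear equating: y = (SD_Y/SD_X)(x − M_X) + M_Y
y = (10.3/8.7)(79 − 75.3) + 77.8
y = 1.183908 × 3.7 + 77.8 = 4.3805 + 77.8 = 82.2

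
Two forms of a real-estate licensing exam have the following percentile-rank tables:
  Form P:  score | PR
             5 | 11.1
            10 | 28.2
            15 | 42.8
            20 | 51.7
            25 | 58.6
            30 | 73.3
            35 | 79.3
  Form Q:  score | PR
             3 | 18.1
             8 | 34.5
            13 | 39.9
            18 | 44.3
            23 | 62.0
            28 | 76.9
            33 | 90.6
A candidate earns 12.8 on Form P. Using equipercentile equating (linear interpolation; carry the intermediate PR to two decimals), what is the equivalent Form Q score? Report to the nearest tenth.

PR of 12.8 on Form P: 28.2 + (12.8 − 10)/(15 − 10) × (42.8 − 28.2) = 36.38
On Form Q, PR 36.38 falls between score 8 (PR 34.5) and 13 (PR 39.9).
Interpolate: 8 + (36.38 − 34.5)/(39.9 − 34.5) × (13 − 8) = 9.7

9.7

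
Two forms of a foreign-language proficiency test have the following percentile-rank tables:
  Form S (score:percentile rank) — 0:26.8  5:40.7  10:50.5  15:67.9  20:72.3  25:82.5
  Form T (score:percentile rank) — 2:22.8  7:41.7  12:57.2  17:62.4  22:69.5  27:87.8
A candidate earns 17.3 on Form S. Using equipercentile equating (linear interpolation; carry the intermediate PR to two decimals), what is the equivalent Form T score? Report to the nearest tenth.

PR of 17.3 on Form S: 67.9 + (17.3 − 15)/(20 − 15) × (72.3 − 67.9) = 69.92
On Form T, PR 69.92 falls between score 22 (PR 69.5) and 27 (PR 87.8).
Interpolate: 22 + (69.92 − 69.5)/(87.8 − 69.5) × (27 − 22) = 22.1

22.1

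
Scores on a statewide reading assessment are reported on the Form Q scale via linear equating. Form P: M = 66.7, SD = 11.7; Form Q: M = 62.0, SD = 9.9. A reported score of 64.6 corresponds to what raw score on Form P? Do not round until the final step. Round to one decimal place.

Invert y = (SD_Y/SD_X)(x − M_X) + M_Y:
x = (SD_X/SD_Y)(y − M_Y) + M_X = (11.7/9.9)(64.6 − 62.0) + 66.7
x = 1.181818 × 2.600 + 66.7 = 69.8

69.8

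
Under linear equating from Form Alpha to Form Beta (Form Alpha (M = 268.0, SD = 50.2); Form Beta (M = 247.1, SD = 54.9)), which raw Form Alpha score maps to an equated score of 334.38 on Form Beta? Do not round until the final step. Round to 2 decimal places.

347.81

Invert y = (SD_Y/SD_X)(x − M_X) + M_Y:
x = (SD_X/SD_Y)(y − M_Y) + M_X = (50.2/54.9)(334.38 − 247.1) + 268.0
x = 0.914390 × 87.280 + 268.0 = 347.81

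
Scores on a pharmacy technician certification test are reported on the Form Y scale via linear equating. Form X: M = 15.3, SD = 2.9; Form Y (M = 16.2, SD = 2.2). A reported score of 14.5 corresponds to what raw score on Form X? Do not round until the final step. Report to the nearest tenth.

13.1

Invert y = (SD_Y/SD_X)(x − M_X) + M_Y:
x = (SD_X/SD_Y)(y − M_Y) + M_X = (2.9/2.2)(14.5 − 16.2) + 15.3
x = 1.318182 × -1.700 + 15.3 = 13.1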